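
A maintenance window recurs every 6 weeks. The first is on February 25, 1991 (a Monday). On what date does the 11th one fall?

The 11th occurrence is 10 intervals after the first: 10 × 42 = 420 days after February 25, 1991.
February has 28 days — 3 days to the end of February leaves 417.
From end of February to end of 1991 is 306 days (111 left).
January has 31 days (80 left).
February has 29 days (51 left).
March has 31 days (20 left).
20 days into April → April 20, 1992.

April 20, 1992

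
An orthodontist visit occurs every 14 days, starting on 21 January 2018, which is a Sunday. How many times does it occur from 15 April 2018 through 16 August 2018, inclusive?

Occurrences land 14·i days after 21 January 2018 for i = 0, 1, 2, …
15 April 2018 is 84 days after the start; 84 ÷ 14 = 6 remainder 0. First occurrence in the window: #7 on 15 April 2018 (6×14 = 84 days in).
16 August 2018 is 207 days after the start; 207 ÷ 14 = 14 remainder 11. Last occurrence in the window: #15 on 5 August 2018.
Occurrences #7 through #15: 9 in total.

9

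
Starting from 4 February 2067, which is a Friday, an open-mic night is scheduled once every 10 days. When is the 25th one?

The 25th occurrence is 24 intervals after the first: 24 × 10 = 240 days after 4 February 2067.
February has 28 days — 24 days to the end of February leaves 216.
March has 31 days (185 left).
April has 30 days (155 left).
May has 31 days (124 left).
June has 30 days (94 left).
July has 31 days (63 left).
August has 31 days (32 left).
September has 30 days (2 left).
2 days into October → 2 October 2067.

2 October 2067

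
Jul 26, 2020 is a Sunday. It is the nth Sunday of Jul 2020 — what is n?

4th

Day 26 falls in week ⌈26/7⌉ of the month.
Days 1–7 hold the 1st Sunday, 8–14 the 2nd, 15–21 the 3rd, 22–28 the 4th, 29–31 the 5th.
26 is in the range for the 4th.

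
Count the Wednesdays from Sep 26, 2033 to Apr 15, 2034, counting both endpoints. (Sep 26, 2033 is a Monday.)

29

Sep 26, 2033 is a Monday; the first Wednesday on or after it is Sep 28, 2033 (2 days later).
From Sep 28, 2033 to Apr 15, 2034: 2 + 31 + 30 + 31 + 31 + 28 + 31 + 15 = 199 days (rest of Sep, Oct, Nov, Dec, Jan, Feb, Mar, Apr).
199 ÷ 7 = 28 full weeks with remainder 3, so 28 more Wednesdays after the first → 29.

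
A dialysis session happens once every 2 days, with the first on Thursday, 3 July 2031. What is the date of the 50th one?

The 50th occurrence is 49 intervals after the first: 49 × 2 = 98 days after 3 July 2031.
July has 31 days — 28 days to the end of July leaves 70.
August has 31 days (39 left).
September has 30 days (9 left).
9 days into October → 9 October 2031.

9 October 2031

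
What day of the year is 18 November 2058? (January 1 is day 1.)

322

Days in months before November: 31 + 28 + 31 + 30 + 31 + 30 + 31 + 31 + 30 + 31 = 304.
Plus 18 days into November → day 322.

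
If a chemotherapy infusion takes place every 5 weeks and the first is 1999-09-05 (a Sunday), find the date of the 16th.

The 16th occurrence is 15 intervals after the first: 15 × 35 = 525 days after 1999-09-05.
September has 30 days — 25 days to the end of September leaves 500.
From end of September to end of 1999 is 92 days (408 left).
2000 has 366 days (42 left).
January has 31 days (11 left).
11 days into February → 2001-02-11.

2001-02-11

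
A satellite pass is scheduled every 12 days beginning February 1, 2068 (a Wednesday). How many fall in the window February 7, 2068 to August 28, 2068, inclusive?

Occurrences land 12·i days after February 1, 2068 for i = 0, 1, 2, …
February 7, 2068 is 6 days after the start; 6 ÷ 12 = 0 remainder 6; since the remainder is 6, round up to i = 1. First occurrence in the window: #2 on February 13, 2068 (1×12 = 12 days in).
August 28, 2068 is 209 days after the start; 209 ÷ 12 = 17 remainder 5. Last occurrence in the window: #18 on August 23, 2068.
Occurrences #2 through #18: 17 in total.

17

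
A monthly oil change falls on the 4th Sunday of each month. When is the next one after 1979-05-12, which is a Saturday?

1979-05-27

May 1979 starts on a Tuesday; its first Sunday is the 6th, so the 4th Sunday is the 27th — 1979-05-27.
1979-05-27 is after 1979-05-12, so that is the next one.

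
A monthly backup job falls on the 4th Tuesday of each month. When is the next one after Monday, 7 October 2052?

22 October 2052

October 2052 starts on a Tuesday; its first Tuesday is the 1st, so the 4th Tuesday is the 22nd — 22 October 2052.
22 October 2052 is after 7 October 2052, so that is the next one.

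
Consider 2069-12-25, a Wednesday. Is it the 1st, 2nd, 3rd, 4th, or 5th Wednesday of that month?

Day 25 falls in week ⌈25/7⌉ of the month.
Days 1–7 hold the 1st Wednesday, 8–14 the 2nd, 15–21 the 3rd, 22–28 the 4th, 29–31 the 5th.
25 is in the range for the 4th.

4th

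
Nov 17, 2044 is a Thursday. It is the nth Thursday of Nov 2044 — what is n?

3rd

Day 17 falls in week ⌈17/7⌉ of the month.
Days 1–7 hold the 1st Thursday, 8–14 the 2nd, 15–21 the 3rd, 22–28 the 4th, 29–31 the 5th.
17 is in the range for the 3rd.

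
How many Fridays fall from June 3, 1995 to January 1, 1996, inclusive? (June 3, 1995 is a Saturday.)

30

June 3, 1995 is a Saturday; the first Friday on or after it is June 9, 1995 (6 days later).
From June 9, 1995 to January 1, 1996: 21 + 31 + 31 + 30 + 31 + 30 + 31 + 1 = 206 days (rest of June, July, August, September, October, November, December, January).
206 ÷ 7 = 29 full weeks with remainder 3, so 29 more Fridays after the first → 30.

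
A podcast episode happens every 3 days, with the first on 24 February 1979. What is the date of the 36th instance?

9 June 1979

The 36th occurrence is 35 intervals after the first: 35 × 3 = 105 days after 24 February 1979.
February has 28 days — 4 days to the end of February leaves 101.
March has 31 days (70 left).
April has 30 days (40 left).
May has 31 days (9 left).
9 days into June → 9 June 1979.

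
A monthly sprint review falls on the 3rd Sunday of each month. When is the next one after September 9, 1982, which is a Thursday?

September 1982 starts on a Wednesday; its first Sunday is the 5th, so the 3rd Sunday is the 19th — September 19, 1982.
September 19, 1982 is after September 9, 1982, so that is the next one.

September 19, 1982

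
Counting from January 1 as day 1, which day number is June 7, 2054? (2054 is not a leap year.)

158

Days in months before June: 31 + 28 + 31 + 30 + 31 = 151.
Plus 7 days into June → day 158.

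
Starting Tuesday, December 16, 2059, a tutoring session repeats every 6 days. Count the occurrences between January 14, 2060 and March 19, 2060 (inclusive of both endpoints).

11

Occurrences land 6·i days after December 16, 2059 for i = 0, 1, 2, …
January 14, 2060 is 29 days after the start; 29 ÷ 6 = 4 remainder 5; since the remainder is 5, round up to i = 5. First occurrence in the window: #6 on January 15, 2060 (5×6 = 30 days in).
March 19, 2060 is 94 days after the start; 94 ÷ 6 = 15 remainder 4. Last occurrence in the window: #16 on March 15, 2060.
Occurrences #6 through #16: 11 in total.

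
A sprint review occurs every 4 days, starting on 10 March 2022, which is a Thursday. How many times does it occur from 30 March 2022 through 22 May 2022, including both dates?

14

Occurrences land 4·i days after 10 March 2022 for i = 0, 1, 2, …
30 March 2022 is 20 days after the start; 20 ÷ 4 = 5 remainder 0. First occurrence in the window: #6 on 30 March 2022 (5×4 = 20 days in).
22 May 2022 is 73 days after the start; 73 ÷ 4 = 18 remainder 1. Last occurrence in the window: #19 on 21 May 2022.
Occurrences #6 through #19: 14 in total.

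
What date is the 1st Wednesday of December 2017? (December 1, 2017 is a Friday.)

6 December 2017

December 2017 begins on a Friday, so the first Wednesday is December 6 (5 days later).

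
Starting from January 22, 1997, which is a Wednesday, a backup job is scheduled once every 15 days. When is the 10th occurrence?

The 10th occurrence is 9 intervals after the first: 9 × 15 = 135 days after January 22, 1997.
January has 31 days — 9 days to the end of January leaves 126.
February has 28 days (98 left).
March has 31 days (67 left).
April has 30 days (37 left).
May has 31 days (6 left).
6 days into June → June 6, 1997.

June 6, 1997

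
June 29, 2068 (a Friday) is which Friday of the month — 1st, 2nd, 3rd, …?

Day 29 falls in week ⌈29/7⌉ of the month.
Days 1–7 hold the 1st Friday, 8–14 the 2nd, 15–21 the 3rd, 22–28 the 4th, 29–31 the 5th.
29 is in the range for the 5th.

5th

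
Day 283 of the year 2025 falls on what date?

January has 31 days (283 − 31 = 252 remain).
February has 28 days (252 − 28 = 224 remain).
March has 31 days (224 − 31 = 193 remain).
April has 30 days (193 − 30 = 163 remain).
May has 31 days (163 − 31 = 132 remain).
June has 30 days (132 − 30 = 102 remain).
July has 31 days (102 − 31 = 71 remain).
August has 31 days (71 − 31 = 40 remain).
September has 30 days (40 − 30 = 10 remain).
10 into October → October 10.

October 10, 2025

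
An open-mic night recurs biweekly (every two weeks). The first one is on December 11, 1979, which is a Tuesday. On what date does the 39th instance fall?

The 39th occurrence is 38 intervals after the first: 38 × 14 = 532 days after December 11, 1979.
December has 31 days — 20 days to the end of December leaves 512.
1980 has 366 days (146 left).
January has 31 days (115 left).
February has 28 days (87 left).
March has 31 days (56 left).
April has 30 days (26 left).
26 days into May → May 26, 1981.

May 26, 1981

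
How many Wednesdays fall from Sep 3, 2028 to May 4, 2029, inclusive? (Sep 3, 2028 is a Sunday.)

35

Sep 3, 2028 is a Sunday; the first Wednesday on or after it is Sep 6, 2028 (3 days later).
From Sep 6, 2028 to May 4, 2029: 24 + 31 + 30 + 31 + 31 + 28 + 31 + 30 + 4 = 240 days (rest of Sep, Oct, Nov, Dec, Jan, Feb, Mar, Apr, May).
240 ÷ 7 = 34 full weeks with remainder 2, so 34 more Wednesdays after the first → 35.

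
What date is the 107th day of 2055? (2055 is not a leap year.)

January has 31 days (107 − 31 = 76 remain).
February has 28 days (76 − 28 = 48 remain).
March has 31 days (48 − 31 = 17 remain).
17 into April → April 17.

April 17, 2055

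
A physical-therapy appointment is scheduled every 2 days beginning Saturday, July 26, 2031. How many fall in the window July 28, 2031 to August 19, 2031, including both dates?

Occurrences land 2·i days after July 26, 2031 for i = 0, 1, 2, …
July 28, 2031 is 2 days after the start; 2 ÷ 2 = 1 remainder 0. First occurrence in the window: #2 on July 28, 2031 (1×2 = 2 days in).
August 19, 2031 is 24 days after the start; 24 ÷ 2 = 12 remainder 0. Last occurrence in the window: #13 on August 19, 2031.
Occurrences #2 through #13: 12 in total.

12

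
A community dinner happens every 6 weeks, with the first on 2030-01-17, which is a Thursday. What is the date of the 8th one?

The 8th occurrence is 7 intervals after the first: 7 × 42 = 294 days after 2030-01-17.
January has 31 days — 14 days to the end of January leaves 280.
February has 28 days (252 left).
March has 31 days (221 left).
April has 30 days (191 left).
May has 31 days (160 left).
June has 30 days (130 left).
July has 31 days (99 left).
August has 31 days (68 left).
September has 30 days (38 left).
October has 31 days (7 left).
7 days into November → 2030-11-07.

2030-11-07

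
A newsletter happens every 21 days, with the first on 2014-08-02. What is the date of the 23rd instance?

2015-11-07

The 23rd occurrence is 22 intervals after the first: 22 × 21 = 462 days after 2014-08-02.
August has 31 days — 29 days to the end of August leaves 433.
From end of August to end of 2014 is 122 days (311 left).
January has 31 days (280 left).
February has 28 days (252 left).
March has 31 days (221 left).
April has 30 days (191 left).
May has 31 days (160 left).
June has 30 days (130 left).
July has 31 days (99 left).
August has 31 days (68 left).
September has 30 days (38 left).
October has 31 days (7 left).
7 days into November → 2015-11-07.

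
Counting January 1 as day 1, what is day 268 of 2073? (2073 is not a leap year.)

25 September 2073

January has 31 days (268 − 31 = 237 remain).
February has 28 days (237 − 28 = 209 remain).
March has 31 days (209 − 31 = 178 remain).
April has 30 days (178 − 30 = 148 remain).
May has 31 days (148 − 31 = 117 remain).
June has 30 days (117 − 30 = 87 remain).
July has 31 days (87 − 31 = 56 remain).
August has 31 days (56 − 31 = 25 remain).
25 into September → September 25.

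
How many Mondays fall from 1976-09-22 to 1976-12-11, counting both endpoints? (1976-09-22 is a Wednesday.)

11

1976-09-22 is a Wednesday; the first Monday on or after it is 1976-09-27 (5 days later).
From 1976-09-27 to 1976-12-11: 3 + 31 + 30 + 11 = 75 days (rest of September, October, November, December).
75 ÷ 7 = 10 full weeks with remainder 5, so 10 more Mondays after the first → 11.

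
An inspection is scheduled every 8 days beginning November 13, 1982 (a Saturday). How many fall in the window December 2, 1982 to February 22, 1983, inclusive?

10

Occurrences land 8·i days after November 13, 1982 for i = 0, 1, 2, …
December 2, 1982 is 19 days after the start; 19 ÷ 8 = 2 remainder 3; since the remainder is 3, round up to i = 3. First occurrence in the window: #4 on December 7, 1982 (3×8 = 24 days in).
February 22, 1983 is 101 days after the start; 101 ÷ 8 = 12 remainder 5. Last occurrence in the window: #13 on February 17, 1983.
Occurrences #4 through #13: 10 in total.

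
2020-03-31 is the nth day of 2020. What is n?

Days in months before March: 31 + 29 = 60.
Plus 31 days into March → day 91.

91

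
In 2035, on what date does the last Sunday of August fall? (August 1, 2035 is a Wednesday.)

August 2035 begins on a Wednesday, so the first Sunday is August 5 (4 days later).
August 2035 has 31 days. Adding weeks: 5, 12, 19, 26 — the last one ≤ 31 is the 26th.

2035-08-26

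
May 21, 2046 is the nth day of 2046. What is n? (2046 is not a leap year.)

Days in months before May: 31 + 28 + 31 + 30 = 120.
Plus 21 days into May → day 141.

141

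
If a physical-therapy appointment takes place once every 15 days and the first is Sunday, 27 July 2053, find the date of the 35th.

19 December 2054

The 35th occurrence is 34 intervals after the first: 34 × 15 = 510 days after 27 July 2053.
July has 31 days — 4 days to the end of July leaves 506.
From end of July to end of 2053 is 153 days (353 left).
January has 31 days (322 left).
February has 28 days (294 left).
March has 31 days (263 left).
April has 30 days (233 left).
May has 31 days (202 left).
June has 30 days (172 left).
July has 31 days (141 left).
August has 31 days (110 left).
September has 30 days (80 left).
October has 31 days (49 left).
November has 30 days (19 left).
19 days into December → 19 December 2054.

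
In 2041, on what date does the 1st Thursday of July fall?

The first Thursday of July 2041 is July 4.

2041-07-04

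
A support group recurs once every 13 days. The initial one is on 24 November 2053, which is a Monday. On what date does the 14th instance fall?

12 May 2054

The 14th occurrence is 13 intervals after the first: 13 × 13 = 169 days after 24 November 2053.
November has 30 days — 6 days to the end of November leaves 163.
December has 31 days (132 left).
January has 31 days (101 left).
February has 28 days (73 left).
March has 31 days (42 left).
April has 30 days (12 left).
12 days into May → 12 May 2054.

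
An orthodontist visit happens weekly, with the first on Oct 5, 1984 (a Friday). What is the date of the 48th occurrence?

Aug 30, 1985

The 48th occurrence is 47 intervals after the first: 47 × 7 = 329 days after Oct 5, 1984.
Oct has 31 days — 26 days to the end of Oct leaves 303.
Nov has 30 days (273 left).
Dec has 31 days (242 left).
Jan has 31 days (211 left).
Feb has 28 days (183 left).
Mar has 31 days (152 left).
Apr has 30 days (122 left).
May has 31 days (91 left).
Jun has 30 days (61 left).
Jul has 31 days (30 left).
30 days into Aug → Aug 30, 1985.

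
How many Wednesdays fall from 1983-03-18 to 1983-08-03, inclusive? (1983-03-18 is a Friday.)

1983-03-18 is a Friday; the first Wednesday on or after it is 1983-03-23 (5 days later).
From 1983-03-23 to 1983-08-03: 8 + 30 + 31 + 30 + 31 + 3 = 133 days (rest of March, April, May, June, July, August).
133 ÷ 7 = 19 full weeks with remainder 0, so 19 more Wednesdays after the first → 20.

20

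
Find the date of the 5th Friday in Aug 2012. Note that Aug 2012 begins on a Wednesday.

Aug 2012 begins on a Wednesday, so the first Friday is Aug 3 (2 days later).
The 5th Friday is 4 weeks later: 3 + 28 = 31.

Aug 31, 2012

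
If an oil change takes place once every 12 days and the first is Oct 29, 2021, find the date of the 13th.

The 13th occurrence is 12 intervals after the first: 12 × 12 = 144 days after Oct 29, 2021.
Oct has 31 days — 2 days to the end of Oct leaves 142.
Nov has 30 days (112 left).
Dec has 31 days (81 left).
Jan has 31 days (50 left).
Feb has 28 days (22 left).
22 days into Mar → Mar 22, 2022.

Mar 22, 2022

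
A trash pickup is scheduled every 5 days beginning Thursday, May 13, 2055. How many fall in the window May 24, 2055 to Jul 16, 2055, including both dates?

Occurrences land 5·i days after May 13, 2055 for i = 0, 1, 2, …
May 24, 2055 is 11 days after the start; 11 ÷ 5 = 2 remainder 1; since the remainder is 1, round up to i = 3. First occurrence in the window: #4 on May 28, 2055 (3×5 = 15 days in).
Jul 16, 2055 is 64 days after the start; 64 ÷ 5 = 12 remainder 4. Last occurrence in the window: #13 on Jul 12, 2055.
Occurrences #4 through #13: 10 in total.

10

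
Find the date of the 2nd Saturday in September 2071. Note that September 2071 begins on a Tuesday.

12 September 2071

September 2071 begins on a Tuesday, so the first Saturday is September 5 (4 days later).
The 2nd Saturday is 1 weeks later: 5 + 7 = 12.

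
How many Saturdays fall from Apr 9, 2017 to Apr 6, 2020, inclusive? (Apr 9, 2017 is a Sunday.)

156

Apr 9, 2017 is a Sunday; the first Saturday on or after it is Apr 15, 2017 (6 days later).
From Apr 15, 2017 to Apr 6, 2020: 260 + 365 + 365 + 97 = 1087 days (rest of 2017, 2018, 2019, to Apr 6, 2020 in 2020).
1087 ÷ 7 = 155 full weeks with remainder 2, so 155 more Saturdays after the first → 156.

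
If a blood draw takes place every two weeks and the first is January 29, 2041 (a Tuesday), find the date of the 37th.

The 37th occurrence is 36 intervals after the first: 36 × 14 = 504 days after January 29, 2041.
January has 31 days — 2 days to the end of January leaves 502.
From end of January to end of 2041 is 334 days (168 left).
January has 31 days (137 left).
February has 28 days (109 left).
March has 31 days (78 left).
April has 30 days (48 left).
May has 31 days (17 left).
17 days into June → June 17, 2042.

June 17, 2042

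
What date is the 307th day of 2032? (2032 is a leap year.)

January has 31 days (307 − 31 = 276 remain).
February has 29 days (276 − 29 = 247 remain).
March has 31 days (247 − 31 = 216 remain).
April has 30 days (216 − 30 = 186 remain).
May has 31 days (186 − 31 = 155 remain).
June has 30 days (155 − 30 = 125 remain).
July has 31 days (125 − 31 = 94 remain).
August has 31 days (94 − 31 = 63 remain).
September has 30 days (63 − 30 = 33 remain).
October has 31 days (33 − 31 = 2 remain).
2 into November → November 2.

November 2, 2032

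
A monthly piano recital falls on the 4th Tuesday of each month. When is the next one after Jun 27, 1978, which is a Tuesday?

Jul 25, 1978

Jun 1978 starts on a Thursday; its first Tuesday is the 6th, so the 4th Tuesday is the 27th — Jun 27, 1978.
That is not after Jun 27, 1978, so look at Jul 1978.
Jul 1978 starts on a Saturday; its first Tuesday is the 4th, so the 4th Tuesday is the 25th — Jul 25, 1978.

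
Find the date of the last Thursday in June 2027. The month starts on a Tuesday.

June 2027 begins on a Tuesday, so the first Thursday is June 3 (2 days later).
June 2027 has 30 days. Adding weeks: 3, 10, 17, 24 — the last one ≤ 30 is the 24th.

24 June 2027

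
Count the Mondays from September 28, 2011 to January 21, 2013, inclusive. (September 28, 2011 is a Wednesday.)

September 28, 2011 is a Wednesday; the first Monday on or after it is October 3, 2011 (5 days later).
From October 3, 2011 to January 21, 2013: 89 + 366 + 21 = 476 days (rest of 2011, 2012, to January 21, 2013 in 2013).
476 ÷ 7 = 68 full weeks with remainder 0, so 68 more Mondays after the first → 69.

69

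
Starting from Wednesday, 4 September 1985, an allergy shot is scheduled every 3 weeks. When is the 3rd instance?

The 3rd occurrence is 2 intervals after the first: 2 × 21 = 42 days after 4 September 1985.
September has 30 days — 26 days to the end of September leaves 16.
16 days into October → 16 October 1985.

16 October 1985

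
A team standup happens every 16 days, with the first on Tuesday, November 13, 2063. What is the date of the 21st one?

September 28, 2064

The 21st occurrence is 20 intervals after the first: 20 × 16 = 320 days after November 13, 2063.
November has 30 days — 17 days to the end of November leaves 303.
December has 31 days (272 left).
January has 31 days (241 left).
February has 29 days (212 left).
March has 31 days (181 left).
April has 30 days (151 left).
May has 31 days (120 left).
June has 30 days (90 left).
July has 31 days (59 left).
August has 31 days (28 left).
28 days into September → September 28, 2064.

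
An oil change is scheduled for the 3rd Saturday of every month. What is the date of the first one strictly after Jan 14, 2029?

Jan 2029 starts on a Monday; its first Saturday is the 6th, so the 3rd Saturday is the 20th — Jan 20, 2029.
Jan 20, 2029 is after Jan 14, 2029, so that is the next one.

Jan 20, 2029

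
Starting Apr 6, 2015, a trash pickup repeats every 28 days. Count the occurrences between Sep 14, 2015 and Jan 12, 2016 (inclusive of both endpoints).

5

Occurrences land 28·i days after Apr 6, 2015 for i = 0, 1, 2, …
Sep 14, 2015 is 161 days after the start; 161 ÷ 28 = 5 remainder 21; since the remainder is 21, round up to i = 6. First occurrence in the window: #7 on Sep 21, 2015 (6×28 = 168 days in).
Jan 12, 2016 is 281 days after the start; 281 ÷ 28 = 10 remainder 1. Last occurrence in the window: #11 on Jan 11, 2016.
Occurrences #7 through #11: 5 in total.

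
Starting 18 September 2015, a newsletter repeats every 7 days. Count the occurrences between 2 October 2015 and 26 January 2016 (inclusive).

Occurrences land 7·i days after 18 September 2015 for i = 0, 1, 2, …
2 October 2015 is 14 days after the start; 14 ÷ 7 = 2 remainder 0. First occurrence in the window: #3 on 2 October 2015 (2×7 = 14 days in).
26 January 2016 is 130 days after the start; 130 ÷ 7 = 18 remainder 4. Last occurrence in the window: #19 on 22 January 2016.
Occurrences #3 through #19: 17 in total.

17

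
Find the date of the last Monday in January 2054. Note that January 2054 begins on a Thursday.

January 2054 begins on a Thursday, so the first Monday is January 5 (4 days later).
January 2054 has 31 days. Adding weeks: 5, 12, 19, 26 — the last one ≤ 31 is the 26th.

2054-01-26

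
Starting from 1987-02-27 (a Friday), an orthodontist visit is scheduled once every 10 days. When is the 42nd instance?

1988-04-12

The 42nd occurrence is 41 intervals after the first: 41 × 10 = 410 days after 1987-02-27.
February has 28 days — 1 day to the end of February leaves 409.
From end of February to end of 1987 is 306 days (103 left).
January has 31 days (72 left).
February has 29 days (43 left).
March has 31 days (12 left).
12 days into April → 1988-04-12.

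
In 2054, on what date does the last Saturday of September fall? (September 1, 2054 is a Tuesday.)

September 2054 begins on a Tuesday, so the first Saturday is September 5 (4 days later).
September 2054 has 30 days. Adding weeks: 5, 12, 19, 26 — the last one ≤ 30 is the 26th.

26 September 2054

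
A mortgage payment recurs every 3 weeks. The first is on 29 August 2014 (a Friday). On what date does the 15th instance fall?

The 15th occurrence is 14 intervals after the first: 14 × 21 = 294 days after 29 August 2014.
August has 31 days — 2 days to the end of August leaves 292.
September has 30 days (262 left).
October has 31 days (231 left).
November has 30 days (201 left).
December has 31 days (170 left).
January has 31 days (139 left).
February has 28 days (111 left).
March has 31 days (80 left).
April has 30 days (50 left).
May has 31 days (19 left).
19 days into June → 19 June 2015.

19 June 2015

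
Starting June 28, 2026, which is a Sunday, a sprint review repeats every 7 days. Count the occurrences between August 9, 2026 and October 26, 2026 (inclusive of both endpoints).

12

Occurrences land 7·i days after June 28, 2026 for i = 0, 1, 2, …
August 9, 2026 is 42 days after the start; 42 ÷ 7 = 6 remainder 0. First occurrence in the window: #7 on August 9, 2026 (6×7 = 42 days in).
October 26, 2026 is 120 days after the start; 120 ÷ 7 = 17 remainder 1. Last occurrence in the window: #18 on October 25, 2026.
Occurrences #7 through #18: 12 in total.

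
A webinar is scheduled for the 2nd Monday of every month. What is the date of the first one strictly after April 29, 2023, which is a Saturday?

April 2023 starts on a Saturday; its first Monday is the 3rd, so the 2nd Monday is the 10th — April 10, 2023.
That is not after April 29, 2023, so look at May 2023.
May 2023 starts on a Monday; its first Monday is the 1st, so the 2nd Monday is the 8th — May 8, 2023.

May 8, 2023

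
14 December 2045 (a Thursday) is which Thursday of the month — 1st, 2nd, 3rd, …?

2nd

Day 14 falls in week ⌈14/7⌉ of the month.
Days 1–7 hold the 1st Thursday, 8–14 the 2nd, 15–21 the 3rd, 22–28 the 4th, 29–31 the 5th.
14 is in the range for the 2nd.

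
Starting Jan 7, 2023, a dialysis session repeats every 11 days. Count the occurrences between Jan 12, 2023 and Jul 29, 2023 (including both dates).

Occurrences land 11·i days after Jan 7, 2023 for i = 0, 1, 2, …
Jan 12, 2023 is 5 days after the start; 5 ÷ 11 = 0 remainder 5; since the remainder is 5, round up to i = 1. First occurrence in the window: #2 on Jan 18, 2023 (1×11 = 11 days in).
Jul 29, 2023 is 203 days after the start; 203 ÷ 11 = 18 remainder 5. Last occurrence in the window: #19 on Jul 24, 2023.
Occurrences #2 through #19: 18 in total.

18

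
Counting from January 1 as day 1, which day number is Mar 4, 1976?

Days in months before Mar: 31 + 29 = 60.
Plus 4 days into Mar → day 64.

64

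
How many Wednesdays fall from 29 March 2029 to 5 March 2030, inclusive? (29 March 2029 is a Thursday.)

48

29 March 2029 is a Thursday; the first Wednesday on or after it is 4 April 2029 (6 days later).
From 4 April 2029 to 5 March 2030: 271 + 64 = 335 days (rest of 2029, to 5 March 2030 in 2030).
335 ÷ 7 = 47 full weeks with remainder 6, so 47 more Wednesdays after the first → 48.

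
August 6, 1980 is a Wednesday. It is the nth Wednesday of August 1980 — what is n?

Day 6 falls in week ⌈6/7⌉ of the month.
Days 1–7 hold the 1st Wednesday, 8–14 the 2nd, 15–21 the 3rd, 22–28 the 4th, 29–31 the 5th.
6 is in the range for the 1st.

1st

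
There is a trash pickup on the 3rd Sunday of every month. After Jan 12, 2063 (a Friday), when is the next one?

Jan 21, 2063

Jan 2063 starts on a Monday; its first Sunday is the 7th, so the 3rd Sunday is the 21st — Jan 21, 2063.
Jan 21, 2063 is after Jan 12, 2063, so that is the next one.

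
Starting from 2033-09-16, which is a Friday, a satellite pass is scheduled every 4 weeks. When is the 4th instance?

2033-12-09

The 4th occurrence is 3 intervals after the first: 3 × 28 = 84 days after 2033-09-16.
September has 30 days — 14 days to the end of September leaves 70.
October has 31 days (39 left).
November has 30 days (9 left).
9 days into December → 2033-12-09.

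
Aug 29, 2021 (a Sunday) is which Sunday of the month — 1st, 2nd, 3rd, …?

Day 29 falls in week ⌈29/7⌉ of the month.
Days 1–7 hold the 1st Sunday, 8–14 the 2nd, 15–21 the 3rd, 22–28 the 4th, 29–31 the 5th.
29 is in the range for the 5th.

5th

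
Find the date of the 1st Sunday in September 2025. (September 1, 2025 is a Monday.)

September 2025 begins on a Monday, so the first Sunday is September 7 (6 days later).

2025-09-07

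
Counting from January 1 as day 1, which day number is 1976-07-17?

199

Days in months before July: 31 + 29 + 31 + 30 + 31 + 30 = 182.
Plus 17 days into July → day 199.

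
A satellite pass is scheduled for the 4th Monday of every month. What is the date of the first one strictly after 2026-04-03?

April 2026 starts on a Wednesday; its first Monday is the 6th, so the 4th Monday is the 27th — 2026-04-27.
2026-04-27 is after 2026-04-03, so that is the next one.

2026-04-27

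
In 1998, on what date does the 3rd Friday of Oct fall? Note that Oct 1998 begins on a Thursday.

Oct 1998 begins on a Thursday, so the first Friday is Oct 2 (1 day later).
The 3rd Friday is 2 weeks later: 2 + 14 = 16.

Oct 16, 1998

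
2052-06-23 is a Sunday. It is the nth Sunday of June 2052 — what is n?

Day 23 falls in week ⌈23/7⌉ of the month.
Days 1–7 hold the 1st Sunday, 8–14 the 2nd, 15–21 the 3rd, 22–28 the 4th, 29–31 the 5th.
23 is in the range for the 4th.

4th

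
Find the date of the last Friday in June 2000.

June 30, 2000

The first Friday of June 2000 is June 2.
June 2000 has 30 days. Adding weeks: 2, 9, 16, 23, 30 — the last one ≤ 30 is the 30th.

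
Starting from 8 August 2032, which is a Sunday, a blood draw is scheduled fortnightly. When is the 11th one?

The 11th occurrence is 10 intervals after the first: 10 × 14 = 140 days after 8 August 2032.
August has 31 days — 23 days to the end of August leaves 117.
September has 30 days (87 left).
October has 31 days (56 left).
November has 30 days (26 left).
26 days into December → 26 December 2032.

26 December 2032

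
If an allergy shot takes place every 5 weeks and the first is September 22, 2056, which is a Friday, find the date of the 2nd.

The 2nd occurrence is 1 interval after the first: 1 × 35 = 35 days after September 22, 2056.
September has 30 days — 8 days to the end of September leaves 27.
27 days into October → October 27, 2056.

October 27, 2056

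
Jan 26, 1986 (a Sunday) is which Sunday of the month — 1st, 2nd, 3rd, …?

Day 26 falls in week ⌈26/7⌉ of the month.
Days 1–7 hold the 1st Sunday, 8–14 the 2nd, 15–21 the 3rd, 22–28 the 4th, 29–31 the 5th.
26 is in the range for the 4th.

4th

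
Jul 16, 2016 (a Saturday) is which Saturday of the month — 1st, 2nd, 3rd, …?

3rd

Day 16 falls in week ⌈16/7⌉ of the month.
Days 1–7 hold the 1st Saturday, 8–14 the 2nd, 15–21 the 3rd, 22–28 the 4th, 29–31 the 5th.
16 is in the range for the 3rd.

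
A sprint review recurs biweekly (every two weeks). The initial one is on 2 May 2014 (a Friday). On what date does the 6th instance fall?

The 6th occurrence is 5 intervals after the first: 5 × 14 = 70 days after 2 May 2014.
May has 31 days — 29 days to the end of May leaves 41.
June has 30 days (11 left).
11 days into July → 11 July 2014.

11 July 2014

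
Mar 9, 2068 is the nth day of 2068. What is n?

69

Days in months before Mar: 31 + 29 = 60.
Plus 9 days into Mar → day 69.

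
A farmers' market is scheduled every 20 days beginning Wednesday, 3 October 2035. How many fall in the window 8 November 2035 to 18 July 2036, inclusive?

13

Occurrences land 20·i days after 3 October 2035 for i = 0, 1, 2, …
8 November 2035 is 36 days after the start; 36 ÷ 20 = 1 remainder 16; since the remainder is 16, round up to i = 2. First occurrence in the window: #3 on 12 November 2035 (2×20 = 40 days in).
18 July 2036 is 289 days after the start; 289 ÷ 20 = 14 remainder 9. Last occurrence in the window: #15 on 9 July 2036.
Occurrences #3 through #15: 13 in total.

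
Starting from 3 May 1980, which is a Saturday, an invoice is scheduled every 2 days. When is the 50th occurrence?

9 August 1980

The 50th occurrence is 49 intervals after the first: 49 × 2 = 98 days after 3 May 1980.
May has 31 days — 28 days to the end of May leaves 70.
June has 30 days (40 left).
July has 31 days (9 left).
9 days into August → 9 August 1980.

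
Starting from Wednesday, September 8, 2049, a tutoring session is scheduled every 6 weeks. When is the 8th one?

The 8th occurrence is 7 intervals after the first: 7 × 42 = 294 days after September 8, 2049.
September has 30 days — 22 days to the end of September leaves 272.
October has 31 days (241 left).
November has 30 days (211 left).
December has 31 days (180 left).
January has 31 days (149 left).
February has 28 days (121 left).
March has 31 days (90 left).
April has 30 days (60 left).
May has 31 days (29 left).
29 days into June → June 29, 2050.

June 29, 2050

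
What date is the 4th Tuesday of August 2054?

The first Tuesday of August 2054 is August 4.
The 4th Tuesday is 3 weeks later: 4 + 21 = 25.

2054-08-25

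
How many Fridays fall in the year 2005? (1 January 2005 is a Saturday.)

1 January 2005 is a Saturday; the first Friday on or after it is 7 January 2005 (6 days later).
From 7 January 2005 to 31 December 2005: 24 + 28 + 31 + 30 + 31 + 30 + 31 + 31 + 30 + 31 + 30 + 31 = 358 days (rest of January, February, March, April, May, June, July, August, September, October, November, December).
358 ÷ 7 = 51 full weeks with remainder 1, so 51 more Fridays after the first → 52.

52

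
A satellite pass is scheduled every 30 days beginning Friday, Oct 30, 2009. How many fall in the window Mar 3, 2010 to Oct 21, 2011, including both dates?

Occurrences land 30·i days after Oct 30, 2009 for i = 0, 1, 2, …
Mar 3, 2010 is 124 days after the start; 124 ÷ 30 = 4 remainder 4; since the remainder is 4, round up to i = 5. First occurrence in the window: #6 on Mar 29, 2010 (5×30 = 150 days in).
Oct 21, 2011 is 721 days after the start; 721 ÷ 30 = 24 remainder 1. Last occurrence in the window: #25 on Oct 20, 2011.
Occurrences #6 through #25: 20 in total.

20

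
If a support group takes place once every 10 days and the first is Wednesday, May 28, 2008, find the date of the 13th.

The 13th occurrence is 12 intervals after the first: 12 × 10 = 120 days after May 28, 2008.
May has 31 days — 3 days to the end of May leaves 117.
Jun has 30 days (87 left).
Jul has 31 days (56 left).
Aug has 31 days (25 left).
25 days into Sep → Sep 25, 2008.

Sep 25, 2008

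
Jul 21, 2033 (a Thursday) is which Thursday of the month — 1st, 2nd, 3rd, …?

3rd

Day 21 falls in week ⌈21/7⌉ of the month.
Days 1–7 hold the 1st Thursday, 8–14 the 2nd, 15–21 the 3rd, 22–28 the 4th, 29–31 the 5th.
21 is in the range for the 3rd.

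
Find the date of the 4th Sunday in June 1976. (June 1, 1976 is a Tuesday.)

June 1976 begins on a Tuesday, so the first Sunday is June 6 (5 days later).
The 4th Sunday is 3 weeks later: 6 + 21 = 27.

27 June 1976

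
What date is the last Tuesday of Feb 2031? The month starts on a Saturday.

Feb 2031 begins on a Saturday, so the first Tuesday is Feb 4 (3 days later).
Feb 2031 has 28 days. Adding weeks: 4, 11, 18, 25 — the last one ≤ 28 is the 25th.

Feb 25, 2031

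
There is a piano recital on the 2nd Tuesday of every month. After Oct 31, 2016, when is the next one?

Nov 8, 2016

Oct 2016 starts on a Saturday; its first Tuesday is the 4th, so the 2nd Tuesday is the 11th — Oct 11, 2016.
That is not after Oct 31, 2016, so look at Nov 2016.
Nov 2016 starts on a Tuesday; its first Tuesday is the 1st, so the 2nd Tuesday is the 8th — Nov 8, 2016.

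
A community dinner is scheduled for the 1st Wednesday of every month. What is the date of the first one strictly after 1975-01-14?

January 1975 starts on a Wednesday, so its 1st Wednesday is 1975-01-01.
That is not after 1975-01-14, so look at February 1975.
February 1975 starts on a Saturday, so its 1st Wednesday is 1975-02-05 (4 days in).

1975-02-05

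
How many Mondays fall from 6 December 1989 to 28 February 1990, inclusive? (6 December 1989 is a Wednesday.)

6 December 1989 is a Wednesday; the first Monday on or after it is 11 December 1989 (5 days later).
From 11 December 1989 to 28 February 1990: 20 + 31 + 28 = 79 days (rest of December, January, February).
79 ÷ 7 = 11 full weeks with remainder 2, so 11 more Mondays after the first → 12.

12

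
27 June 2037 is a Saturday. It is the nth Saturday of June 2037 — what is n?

4th

Day 27 falls in week ⌈27/7⌉ of the month.
Days 1–7 hold the 1st Saturday, 8–14 the 2nd, 15–21 the 3rd, 22–28 the 4th, 29–31 the 5th.
27 is in the range for the 4th.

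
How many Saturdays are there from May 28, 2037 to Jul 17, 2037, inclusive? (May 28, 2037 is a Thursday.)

May 28, 2037 is a Thursday; the first Saturday on or after it is May 30, 2037 (2 days later).
From May 30, 2037 to Jul 17, 2037: 1 + 30 + 17 = 48 days (rest of May, Jun, Jul).
48 ÷ 7 = 6 full weeks with remainder 6, so 6 more Saturdays after the first → 7.

7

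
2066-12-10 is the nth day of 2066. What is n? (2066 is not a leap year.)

344

Days in months before December: 31 + 28 + 31 + 30 + 31 + 30 + 31 + 31 + 30 + 31 + 30 = 334.
Plus 10 days into December → day 344.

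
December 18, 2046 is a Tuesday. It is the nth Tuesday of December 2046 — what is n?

Day 18 falls in week ⌈18/7⌉ of the month.
Days 1–7 hold the 1st Tuesday, 8–14 the 2nd, 15–21 the 3rd, 22–28 the 4th, 29–31 the 5th.
18 is in the range for the 3rd.

3rd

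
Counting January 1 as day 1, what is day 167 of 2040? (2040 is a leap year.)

January has 31 days (167 − 31 = 136 remain).
February has 29 days (136 − 29 = 107 remain).
March has 31 days (107 − 31 = 76 remain).
April has 30 days (76 − 30 = 46 remain).
May has 31 days (46 − 31 = 15 remain).
15 into June → June 15.

2040-06-15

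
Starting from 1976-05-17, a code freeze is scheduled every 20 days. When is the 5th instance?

The 5th occurrence is 4 intervals after the first: 4 × 20 = 80 days after 1976-05-17.
May has 31 days — 14 days to the end of May leaves 66.
June has 30 days (36 left).
July has 31 days (5 left).
5 days into August → 1976-08-05.

1976-08-05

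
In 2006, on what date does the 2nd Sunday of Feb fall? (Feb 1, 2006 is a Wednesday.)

Feb 2006 begins on a Wednesday, so the first Sunday is Feb 5 (4 days later).
The 2nd Sunday is 1 weeks later: 5 + 7 = 12.

Feb 12, 2006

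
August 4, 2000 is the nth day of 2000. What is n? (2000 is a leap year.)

Days in months before August: 31 + 29 + 31 + 30 + 31 + 30 + 31 = 213.
Plus 4 days into August → day 217.

217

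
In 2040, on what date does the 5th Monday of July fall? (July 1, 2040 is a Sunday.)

July 2040 begins on a Sunday, so the first Monday is July 2 (1 day later).
The 5th Monday is 4 weeks later: 2 + 28 = 30.

July 30, 2040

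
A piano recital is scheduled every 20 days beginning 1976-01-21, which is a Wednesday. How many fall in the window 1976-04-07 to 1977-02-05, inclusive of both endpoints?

Occurrences land 20·i days after 1976-01-21 for i = 0, 1, 2, …
1976-04-07 is 77 days after the start; 77 ÷ 20 = 3 remainder 17; since the remainder is 17, round up to i = 4. First occurrence in the window: #5 on 1976-04-10 (4×20 = 80 days in).
1977-02-05 is 381 days after the start; 381 ÷ 20 = 19 remainder 1. Last occurrence in the window: #20 on 1977-02-04.
Occurrences #5 through #20: 16 in total.

16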